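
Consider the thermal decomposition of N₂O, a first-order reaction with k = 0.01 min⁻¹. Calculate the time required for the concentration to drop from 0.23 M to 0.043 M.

167.7 min

Step 1: For first-order: t = ln([N₂O]₀/[N₂O])/k
Step 2: t = ln(0.23/0.043)/0.01
Step 3: t = ln(5.349)/0.01
Step 4: t = 1.677/0.01 = 167.7 min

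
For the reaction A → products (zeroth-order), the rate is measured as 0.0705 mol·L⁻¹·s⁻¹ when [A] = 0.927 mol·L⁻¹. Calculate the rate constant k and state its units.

0.0705 mol·L⁻¹·s⁻¹

Step 1: For a zeroth-order reaction, rate = k (independent of concentration).
Step 2: k = rate = 0.0705 mol·L⁻¹·s⁻¹.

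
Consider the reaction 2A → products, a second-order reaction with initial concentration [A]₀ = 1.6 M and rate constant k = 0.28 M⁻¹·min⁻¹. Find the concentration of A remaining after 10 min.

0.292 M

Step 1: For a second-order reaction: 1/[A] = 1/[A]₀ + kt
Step 2: 1/[A] = 1/1.6 + 0.28 × 10
Step 3: 1/[A] = 0.625 + 2.8 = 3.425
Step 4: [A] = 1/3.425 = 0.292 M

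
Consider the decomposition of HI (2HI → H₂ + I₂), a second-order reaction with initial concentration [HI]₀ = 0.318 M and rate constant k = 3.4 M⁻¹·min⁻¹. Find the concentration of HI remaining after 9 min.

0.02963 M

Step 1: For a second-order reaction: 1/[HI] = 1/[HI]₀ + kt
Step 2: 1/[HI] = 1/0.318 + 3.4 × 9
Step 3: 1/[HI] = 3.145 + 30.6 = 33.74
Step 4: [HI] = 1/33.74 = 0.02963 M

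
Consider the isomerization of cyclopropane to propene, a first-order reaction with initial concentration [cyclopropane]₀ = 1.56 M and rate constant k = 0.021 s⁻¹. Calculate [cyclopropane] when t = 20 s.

1.025 M

Step 1: For a first-order reaction: [cyclopropane] = [cyclopropane]₀ × e^(-kt)
Step 2: [cyclopropane] = 1.56 × e^(-0.021 × 20)
Step 3: [cyclopropane] = 1.56 × e^(-0.42)
Step 4: [cyclopropane] = 1.56 × 0.657047 = 1.025 M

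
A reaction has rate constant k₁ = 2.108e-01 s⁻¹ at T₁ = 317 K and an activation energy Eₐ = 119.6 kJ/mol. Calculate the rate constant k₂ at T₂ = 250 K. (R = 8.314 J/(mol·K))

1.102e-06 s⁻¹

Step 1: Use the two-temperature Arrhenius form: ln(k₂/k₁) = -Eₐ/R × (1/T₂ - 1/T₁)
Step 2: Convert Eₐ to J/mol: 119.6 kJ/mol = 119600 J/mol
Step 3: 1/T₂ - 1/T₁ = 1/250 - 1/317 = 8.454259e-04 K⁻¹
Step 4: ln(k₂/k₁) = -119600/8.314 × 8.454259e-04 = -12.16177
Step 5: k₂ = k₁ × exp(-12.16177) = 2.108e-01 × 5.22649e-06 = 1.102e-06 s⁻¹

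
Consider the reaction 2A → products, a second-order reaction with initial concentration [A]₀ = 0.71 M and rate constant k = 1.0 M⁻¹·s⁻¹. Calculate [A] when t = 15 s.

0.06094 M

Step 1: For a second-order reaction: 1/[A] = 1/[A]₀ + kt
Step 2: 1/[A] = 1/0.71 + 1.0 × 15
Step 3: 1/[A] = 1.408 + 15 = 16.41
Step 4: [A] = 1/16.41 = 0.06094 M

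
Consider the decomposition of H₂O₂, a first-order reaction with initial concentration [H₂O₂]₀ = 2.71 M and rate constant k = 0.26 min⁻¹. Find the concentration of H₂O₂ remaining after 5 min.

0.7386 M

Step 1: For a first-order reaction: [H₂O₂] = [H₂O₂]₀ × e^(-kt)
Step 2: [H₂O₂] = 2.71 × e^(-0.26 × 5)
Step 3: [H₂O₂] = 2.71 × e^(-1.3)
Step 4: [H₂O₂] = 2.71 × 0.272532 = 0.7386 M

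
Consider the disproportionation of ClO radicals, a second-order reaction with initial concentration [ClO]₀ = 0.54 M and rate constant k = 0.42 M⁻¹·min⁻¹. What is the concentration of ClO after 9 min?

0.1776 M

Step 1: For a second-order reaction: 1/[ClO] = 1/[ClO]₀ + kt
Step 2: 1/[ClO] = 1/0.54 + 0.42 × 9
Step 3: 1/[ClO] = 1.852 + 3.78 = 5.632
Step 4: [ClO] = 1/5.632 = 0.1776 M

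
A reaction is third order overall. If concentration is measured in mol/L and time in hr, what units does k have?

(mol/L)⁻²·hr⁻¹

Step 1: For overall order n, rate = k × (concentration)^n.
Step 2: Rate has units mol/L·hr⁻¹; concentration term has units (mol/L)^3.
Step 3: k = rate / (concentration)^n, so units of k = (mol/L)^(1-3)·hr⁻¹ = (mol/L)⁻²·hr⁻¹.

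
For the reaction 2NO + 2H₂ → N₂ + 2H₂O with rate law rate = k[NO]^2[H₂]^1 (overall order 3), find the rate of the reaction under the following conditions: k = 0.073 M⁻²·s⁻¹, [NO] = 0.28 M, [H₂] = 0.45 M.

0.002575 M/s

Step 1: The rate law is rate = k[NO]^2[H₂]^1, overall order = 2+1 = 3
Step 2: Substitute values: rate = 0.073 × (0.28)^2 × (0.45)^1
Step 3: rate = 0.073 × 0.0784 × 0.45 = 0.00257544 M/s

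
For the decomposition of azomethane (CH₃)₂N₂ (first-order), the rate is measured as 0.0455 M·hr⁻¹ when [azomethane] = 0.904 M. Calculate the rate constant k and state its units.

0.05033 hr⁻¹

Step 1: rate = k[azomethane]^1, so k = rate / [azomethane]^1.
Step 2: k = 0.0455 / (0.904)^1 = 0.0455 / 0.904.
Step 3: k = 0.05033 hr⁻¹.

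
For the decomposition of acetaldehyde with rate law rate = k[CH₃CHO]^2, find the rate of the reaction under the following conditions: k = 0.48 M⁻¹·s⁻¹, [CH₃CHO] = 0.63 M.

0.1905 M/s

Step 1: Identify the rate law: rate = k[CH₃CHO]^2
Step 2: Substitute values: rate = 0.48 × (0.63)^2
Step 3: Calculate: rate = 0.48 × 0.3969 = 0.190512 M/s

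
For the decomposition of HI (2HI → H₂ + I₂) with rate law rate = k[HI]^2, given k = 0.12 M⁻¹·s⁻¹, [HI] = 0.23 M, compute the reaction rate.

0.006348 M/s

Step 1: Identify the rate law: rate = k[HI]^2
Step 2: Substitute values: rate = 0.12 × (0.23)^2
Step 3: Calculate: rate = 0.12 × 0.0529 = 0.006348 M/s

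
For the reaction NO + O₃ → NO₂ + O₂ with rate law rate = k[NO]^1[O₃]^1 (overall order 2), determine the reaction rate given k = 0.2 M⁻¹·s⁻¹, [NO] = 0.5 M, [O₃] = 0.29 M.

0.029 M/s

Step 1: The rate law is rate = k[NO]^1[O₃]^1, overall order = 1+1 = 2
Step 2: Substitute values: rate = 0.2 × (0.5)^1 × (0.29)^1
Step 3: rate = 0.2 × 0.5 × 0.29 = 0.029 M/s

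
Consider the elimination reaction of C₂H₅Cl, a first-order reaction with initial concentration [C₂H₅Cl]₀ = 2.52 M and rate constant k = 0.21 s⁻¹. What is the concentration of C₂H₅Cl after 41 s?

0.0004593 M

Step 1: For a first-order reaction: [C₂H₅Cl] = [C₂H₅Cl]₀ × e^(-kt)
Step 2: [C₂H₅Cl] = 2.52 × e^(-0.21 × 41)
Step 3: [C₂H₅Cl] = 2.52 × e^(-8.61)
Step 4: [C₂H₅Cl] = 2.52 × 0.000182274 = 0.0004593 M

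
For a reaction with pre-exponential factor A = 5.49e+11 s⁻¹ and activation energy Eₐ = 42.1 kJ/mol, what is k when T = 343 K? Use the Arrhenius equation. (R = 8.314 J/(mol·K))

2.13e+05 s⁻¹

Step 1: Use the Arrhenius equation: k = A × exp(-Eₐ/RT)
Step 2: Convert Eₐ to J/mol: 42.1 kJ/mol = 42100 J/mol
Step 3: Calculate the exponent: -Eₐ/(RT) = -42100/(8.314 × 343) = -14.76311
Step 4: k = 5.49e+11 × exp(-14.76311)
Step 5: k = 5.49e+11 × 3.87671e-07 = 2.1283e+05 s⁻¹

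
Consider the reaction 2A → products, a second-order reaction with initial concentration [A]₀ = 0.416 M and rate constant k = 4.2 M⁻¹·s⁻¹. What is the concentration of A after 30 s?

0.007788 M

Step 1: For a second-order reaction: 1/[A] = 1/[A]₀ + kt
Step 2: 1/[A] = 1/0.416 + 4.2 × 30
Step 3: 1/[A] = 2.404 + 126 = 128.4
Step 4: [A] = 1/128.4 = 0.007788 M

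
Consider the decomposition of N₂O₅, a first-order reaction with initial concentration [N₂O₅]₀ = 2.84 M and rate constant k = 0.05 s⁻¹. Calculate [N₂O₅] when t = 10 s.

1.723 M

Step 1: For a first-order reaction: [N₂O₅] = [N₂O₅]₀ × e^(-kt)
Step 2: [N₂O₅] = 2.84 × e^(-0.05 × 10)
Step 3: [N₂O₅] = 2.84 × e^(-0.5)
Step 4: [N₂O₅] = 2.84 × 0.606531 = 1.723 M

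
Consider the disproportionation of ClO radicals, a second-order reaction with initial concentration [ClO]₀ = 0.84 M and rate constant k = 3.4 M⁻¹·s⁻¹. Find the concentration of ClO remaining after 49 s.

0.00596 M

Step 1: For a second-order reaction: 1/[ClO] = 1/[ClO]₀ + kt
Step 2: 1/[ClO] = 1/0.84 + 3.4 × 49
Step 3: 1/[ClO] = 1.19 + 166.6 = 167.8
Step 4: [ClO] = 1/167.8 = 0.00596 M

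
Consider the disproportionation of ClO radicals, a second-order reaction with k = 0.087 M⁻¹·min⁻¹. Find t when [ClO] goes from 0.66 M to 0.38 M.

12.83 min

Step 1: For second-order: t = (1/[ClO] - 1/[ClO]₀)/k
Step 2: t = (1/0.38 - 1/0.66)/0.087
Step 3: t = (2.632 - 1.515)/0.087
Step 4: t = 1.116/0.087 = 12.83 min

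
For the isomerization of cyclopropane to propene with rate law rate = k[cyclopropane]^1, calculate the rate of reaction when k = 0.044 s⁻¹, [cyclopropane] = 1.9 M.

0.0836 M/s

Step 1: Identify the rate law: rate = k[cyclopropane]^1
Step 2: Substitute values: rate = 0.044 × (1.9)^1
Step 3: Calculate: rate = 0.044 × 1.9 = 0.0836 M/s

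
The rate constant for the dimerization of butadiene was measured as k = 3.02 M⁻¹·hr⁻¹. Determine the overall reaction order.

second order (2)

Step 1: The units of k for an nth-order reaction are (concentration)^(1-n)·(time)⁻¹.
Step 2: Here k has units M⁻¹·hr⁻¹, so the concentration exponent is -1.
Step 3: 1 - n = -1 ⇒ n = 2. The reaction is second order.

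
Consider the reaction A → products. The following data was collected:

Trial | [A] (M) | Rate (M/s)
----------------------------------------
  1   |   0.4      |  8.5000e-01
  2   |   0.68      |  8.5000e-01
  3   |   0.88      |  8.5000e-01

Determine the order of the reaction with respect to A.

zeroth order (0)

Step 1: Compare trials - when concentration changes, rate stays constant.
Step 2: rate₂/rate₁ = 8.5000e-01/8.5000e-01 = 1
Step 3: [A]₂/[A]₁ = 0.68/0.4 = 1.7
Step 4: Since rate ratio ≈ (conc ratio)^0, the reaction is zeroth order.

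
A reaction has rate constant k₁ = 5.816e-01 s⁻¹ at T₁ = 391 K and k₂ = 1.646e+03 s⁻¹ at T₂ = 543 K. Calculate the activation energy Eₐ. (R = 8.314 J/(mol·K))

92.3 kJ/mol

Step 1: Use the two-temperature Arrhenius form: ln(k₂/k₁) = -Eₐ/R × (1/T₂ - 1/T₁)
Step 2: ln(k₂/k₁) = ln(1.646e+03/5.816e-01) = ln(2830.12) = 7.94808
Step 3: 1/T₂ - 1/T₁ = 1/543 - 1/391 = -7.159241e-04 K⁻¹
Step 4: Eₐ = -R × ln(k₂/k₁) / (1/T₂ - 1/T₁) = -8.314 × 7.94808 / -7.159241e-04
Step 5: Eₐ = 9.2301e+04 J/mol = 92.3 kJ/mol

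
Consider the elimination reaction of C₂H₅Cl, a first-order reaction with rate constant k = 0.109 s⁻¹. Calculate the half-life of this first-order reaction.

6.359 s

Step 1: For a first-order reaction, t₁/₂ = ln(2)/k
Step 2: t₁/₂ = ln(2)/0.109
Step 3: t₁/₂ = 0.6931/0.109 = 6.359 s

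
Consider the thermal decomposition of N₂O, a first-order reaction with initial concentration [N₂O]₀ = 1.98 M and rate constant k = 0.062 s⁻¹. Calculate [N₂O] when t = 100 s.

0.004018 M

Step 1: For a first-order reaction: [N₂O] = [N₂O]₀ × e^(-kt)
Step 2: [N₂O] = 1.98 × e^(-0.062 × 100)
Step 3: [N₂O] = 1.98 × e^(-6.2)
Step 4: [N₂O] = 1.98 × 0.00202943 = 0.004018 M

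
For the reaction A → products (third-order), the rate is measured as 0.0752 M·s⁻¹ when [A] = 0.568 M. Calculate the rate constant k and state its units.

0.4104 M⁻²·s⁻¹

Step 1: rate = k[A]^3, so k = rate / [A]^3.
Step 2: k = 0.0752 / (0.568)^3 = 0.0752 / 0.1833.
Step 3: k = 0.4104 M⁻²·s⁻¹.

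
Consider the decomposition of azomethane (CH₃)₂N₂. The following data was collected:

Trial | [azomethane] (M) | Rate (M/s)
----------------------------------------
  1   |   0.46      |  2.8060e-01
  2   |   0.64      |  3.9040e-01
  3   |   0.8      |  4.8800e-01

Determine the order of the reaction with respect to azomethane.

first order (1)

Step 1: Compare trials to find order n where rate₂/rate₁ = ([azomethane]₂/[azomethane]₁)^n
Step 2: rate₂/rate₁ = 3.9040e-01/2.8060e-01 = 1.391
Step 3: [azomethane]₂/[azomethane]₁ = 0.64/0.46 = 1.391
Step 4: n = ln(1.391)/ln(1.391) = 1.00 ≈ 1
Step 5: The reaction is first order in azomethane.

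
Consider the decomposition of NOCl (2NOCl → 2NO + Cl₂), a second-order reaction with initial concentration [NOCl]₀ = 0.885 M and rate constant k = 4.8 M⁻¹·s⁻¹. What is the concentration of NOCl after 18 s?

0.01142 M

Step 1: For a second-order reaction: 1/[NOCl] = 1/[NOCl]₀ + kt
Step 2: 1/[NOCl] = 1/0.885 + 4.8 × 18
Step 3: 1/[NOCl] = 1.13 + 86.4 = 87.53
Step 4: [NOCl] = 1/87.53 = 0.01142 M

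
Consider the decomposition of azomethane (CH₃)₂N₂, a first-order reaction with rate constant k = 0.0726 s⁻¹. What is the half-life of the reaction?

9.547 s

Step 1: For a first-order reaction, t₁/₂ = ln(2)/k
Step 2: t₁/₂ = ln(2)/0.0726
Step 3: t₁/₂ = 0.6931/0.0726 = 9.547 s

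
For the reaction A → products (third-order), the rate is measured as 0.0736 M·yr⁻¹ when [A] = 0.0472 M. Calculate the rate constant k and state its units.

699.9 M⁻²·yr⁻¹

Step 1: rate = k[A]^3, so k = rate / [A]^3.
Step 2: k = 0.0736 / (0.0472)^3 = 0.0736 / 0.0001052.
Step 3: k = 699.9 M⁻²·yr⁻¹.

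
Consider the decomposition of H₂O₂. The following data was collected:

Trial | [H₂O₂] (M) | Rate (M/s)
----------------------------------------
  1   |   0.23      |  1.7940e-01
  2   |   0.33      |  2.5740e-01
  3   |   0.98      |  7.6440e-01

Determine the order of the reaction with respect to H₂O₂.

first order (1)

Step 1: Compare trials to find order n where rate₂/rate₁ = ([H₂O₂]₂/[H₂O₂]₁)^n
Step 2: rate₂/rate₁ = 2.5740e-01/1.7940e-01 = 1.435
Step 3: [H₂O₂]₂/[H₂O₂]₁ = 0.33/0.23 = 1.435
Step 4: n = ln(1.435)/ln(1.435) = 1.00 ≈ 1
Step 5: The reaction is first order in H₂O₂.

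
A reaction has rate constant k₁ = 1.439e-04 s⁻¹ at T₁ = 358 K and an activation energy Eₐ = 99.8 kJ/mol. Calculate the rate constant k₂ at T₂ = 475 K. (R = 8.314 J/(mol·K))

5.558e-01 s⁻¹

Step 1: Use the two-temperature Arrhenius form: ln(k₂/k₁) = -Eₐ/R × (1/T₂ - 1/T₁)
Step 2: Convert Eₐ to J/mol: 99.8 kJ/mol = 99800 J/mol
Step 3: 1/T₂ - 1/T₁ = 1/475 - 1/358 = -6.880329e-04 K⁻¹
Step 4: ln(k₂/k₁) = -99800/8.314 × -6.880329e-04 = 8.25904
Step 5: k₂ = k₁ × exp(8.25904) = 1.439e-04 × 3.86238e+03 = 5.558e-01 s⁻¹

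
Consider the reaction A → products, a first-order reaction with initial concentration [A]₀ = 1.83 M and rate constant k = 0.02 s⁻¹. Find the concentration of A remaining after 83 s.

0.348 M

Step 1: For a first-order reaction: [A] = [A]₀ × e^(-kt)
Step 2: [A] = 1.83 × e^(-0.02 × 83)
Step 3: [A] = 1.83 × e^(-1.66)
Step 4: [A] = 1.83 × 0.190139 = 0.348 M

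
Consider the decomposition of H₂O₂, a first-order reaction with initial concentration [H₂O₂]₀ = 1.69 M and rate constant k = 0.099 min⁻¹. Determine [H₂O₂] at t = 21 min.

0.2113 M

Step 1: For a first-order reaction: [H₂O₂] = [H₂O₂]₀ × e^(-kt)
Step 2: [H₂O₂] = 1.69 × e^(-0.099 × 21)
Step 3: [H₂O₂] = 1.69 × e^(-2.079)
Step 4: [H₂O₂] = 1.69 × 0.125055 = 0.2113 M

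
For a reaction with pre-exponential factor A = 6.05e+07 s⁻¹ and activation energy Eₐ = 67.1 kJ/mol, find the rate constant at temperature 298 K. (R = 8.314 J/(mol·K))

1.05e-04 s⁻¹

Step 1: Use the Arrhenius equation: k = A × exp(-Eₐ/RT)
Step 2: Convert Eₐ to J/mol: 67.1 kJ/mol = 67100 J/mol
Step 3: Calculate the exponent: -Eₐ/(RT) = -67100/(8.314 × 298) = -27.08297
Step 4: k = 6.05e+07 × exp(-27.08297)
Step 5: k = 6.05e+07 × 1.72988e-12 = 1.0466e-04 s⁻¹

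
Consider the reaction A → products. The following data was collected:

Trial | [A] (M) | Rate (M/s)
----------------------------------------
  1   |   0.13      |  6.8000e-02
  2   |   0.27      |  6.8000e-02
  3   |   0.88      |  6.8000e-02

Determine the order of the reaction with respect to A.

zeroth order (0)

Step 1: Compare trials - when concentration changes, rate stays constant.
Step 2: rate₂/rate₁ = 6.8000e-02/6.8000e-02 = 1
Step 3: [A]₂/[A]₁ = 0.27/0.13 = 2.077
Step 4: Since rate ratio ≈ (conc ratio)^0, the reaction is zeroth order.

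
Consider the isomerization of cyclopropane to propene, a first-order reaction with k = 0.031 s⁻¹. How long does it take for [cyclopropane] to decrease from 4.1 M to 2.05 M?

22.36 s

Step 1: For first-order: t = ln([cyclopropane]₀/[cyclopropane])/k
Step 2: t = ln(4.1/2.05)/0.031
Step 3: t = ln(2)/0.031
Step 4: t = 0.6931/0.031 = 22.36 s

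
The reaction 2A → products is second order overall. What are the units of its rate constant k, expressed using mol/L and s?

(mol/L)⁻¹·s⁻¹

Step 1: For overall order n, rate = k × (concentration)^n.
Step 2: Rate has units mol/L·s⁻¹; concentration term has units (mol/L)^2.
Step 3: k = rate / (concentration)^n, so units of k = (mol/L)^(1-2)·s⁻¹ = (mol/L)⁻¹·s⁻¹.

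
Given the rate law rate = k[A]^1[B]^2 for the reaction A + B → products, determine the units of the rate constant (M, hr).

M⁻²·hr⁻¹

Step 1: Overall order = 1 + 2 = 3.
Step 2: rate has units M·hr⁻¹; [A]^1[B]^2 has units M^3.
Step 3: k = rate/([A]^1[B]^2), so units of k = M^(1-3)·hr⁻¹ = M⁻²·hr⁻¹.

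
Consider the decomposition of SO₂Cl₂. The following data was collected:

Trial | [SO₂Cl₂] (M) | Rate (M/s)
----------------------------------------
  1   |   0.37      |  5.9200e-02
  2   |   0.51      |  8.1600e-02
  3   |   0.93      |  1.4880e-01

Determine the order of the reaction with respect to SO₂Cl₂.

first order (1)

Step 1: Compare trials to find order n where rate₂/rate₁ = ([SO₂Cl₂]₂/[SO₂Cl₂]₁)^n
Step 2: rate₂/rate₁ = 8.1600e-02/5.9200e-02 = 1.378
Step 3: [SO₂Cl₂]₂/[SO₂Cl₂]₁ = 0.51/0.37 = 1.378
Step 4: n = ln(1.378)/ln(1.378) = 1.00 ≈ 1
Step 5: The reaction is first order in SO₂Cl₂.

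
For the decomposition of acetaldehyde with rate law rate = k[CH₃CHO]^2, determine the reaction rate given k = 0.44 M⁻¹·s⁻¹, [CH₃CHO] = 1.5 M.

0.99 M/s

Step 1: Identify the rate law: rate = k[CH₃CHO]^2
Step 2: Substitute values: rate = 0.44 × (1.5)^2
Step 3: Calculate: rate = 0.44 × 2.25 = 0.99 M/s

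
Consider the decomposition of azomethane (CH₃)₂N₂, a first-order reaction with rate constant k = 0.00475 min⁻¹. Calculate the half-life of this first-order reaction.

145.9 min

Step 1: For a first-order reaction, t₁/₂ = ln(2)/k
Step 2: t₁/₂ = ln(2)/0.00475
Step 3: t₁/₂ = 0.6931/0.00475 = 145.9 min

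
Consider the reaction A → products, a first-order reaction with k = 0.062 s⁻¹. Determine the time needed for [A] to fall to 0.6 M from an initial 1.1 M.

9.776 s

Step 1: For first-order: t = ln([A]₀/[A])/k
Step 2: t = ln(1.1/0.6)/0.062
Step 3: t = ln(1.833)/0.062
Step 4: t = 0.6061/0.062 = 9.776 s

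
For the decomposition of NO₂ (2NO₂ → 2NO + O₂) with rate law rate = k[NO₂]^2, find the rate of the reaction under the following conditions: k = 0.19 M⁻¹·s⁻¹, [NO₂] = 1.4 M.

0.3724 M/s

Step 1: Identify the rate law: rate = k[NO₂]^2
Step 2: Substitute values: rate = 0.19 × (1.4)^2
Step 3: Calculate: rate = 0.19 × 1.96 = 0.3724 M/s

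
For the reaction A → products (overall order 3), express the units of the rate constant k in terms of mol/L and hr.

(mol/L)⁻²·hr⁻¹

Step 1: For overall order n, rate = k × (concentration)^n.
Step 2: Rate has units mol/L·hr⁻¹; concentration term has units (mol/L)^3.
Step 3: k = rate / (concentration)^n, so units of k = (mol/L)^(1-3)·hr⁻¹ = (mol/L)⁻²·hr⁻¹.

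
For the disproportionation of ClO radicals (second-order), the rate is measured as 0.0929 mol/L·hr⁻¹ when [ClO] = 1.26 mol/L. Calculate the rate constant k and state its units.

0.05852 (mol/L)⁻¹·hr⁻¹

Step 1: rate = k[ClO]^2, so k = rate / [ClO]^2.
Step 2: k = 0.0929 / (1.26)^2 = 0.0929 / 1.588.
Step 3: k = 0.05852 (mol/L)⁻¹·hr⁻¹.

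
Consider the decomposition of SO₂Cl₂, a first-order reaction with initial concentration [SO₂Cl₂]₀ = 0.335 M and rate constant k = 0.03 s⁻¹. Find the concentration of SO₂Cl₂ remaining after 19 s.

0.1895 M

Step 1: For a first-order reaction: [SO₂Cl₂] = [SO₂Cl₂]₀ × e^(-kt)
Step 2: [SO₂Cl₂] = 0.335 × e^(-0.03 × 19)
Step 3: [SO₂Cl₂] = 0.335 × e^(-0.57)
Step 4: [SO₂Cl₂] = 0.335 × 0.565525 = 0.1895 M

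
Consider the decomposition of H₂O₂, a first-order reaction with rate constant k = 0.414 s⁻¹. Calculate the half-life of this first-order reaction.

1.674 s

Step 1: For a first-order reaction, t₁/₂ = ln(2)/k
Step 2: t₁/₂ = ln(2)/0.414
Step 3: t₁/₂ = 0.6931/0.414 = 1.674 s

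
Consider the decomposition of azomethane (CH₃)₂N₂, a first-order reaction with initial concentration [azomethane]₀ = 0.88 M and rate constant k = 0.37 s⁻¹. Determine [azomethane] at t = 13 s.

0.00717 M

Step 1: For a first-order reaction: [azomethane] = [azomethane]₀ × e^(-kt)
Step 2: [azomethane] = 0.88 × e^(-0.37 × 13)
Step 3: [azomethane] = 0.88 × e^(-4.81)
Step 4: [azomethane] = 0.88 × 0.00814786 = 0.00717 M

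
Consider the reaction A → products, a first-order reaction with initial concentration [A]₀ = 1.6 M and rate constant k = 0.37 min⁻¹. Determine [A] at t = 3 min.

0.5273 M

Step 1: For a first-order reaction: [A] = [A]₀ × e^(-kt)
Step 2: [A] = 1.6 × e^(-0.37 × 3)
Step 3: [A] = 1.6 × e^(-1.11)
Step 4: [A] = 1.6 × 0.329559 = 0.5273 M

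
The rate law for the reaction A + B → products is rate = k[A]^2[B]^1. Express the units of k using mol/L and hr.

(mol/L)⁻²·hr⁻¹

Step 1: Overall order = 2 + 1 = 3.
Step 2: rate has units mol/L·hr⁻¹; [A]^2[B]^1 has units (mol/L)^3.
Step 3: k = rate/([A]^2[B]^1), so units of k = (mol/L)^(1-3)·hr⁻¹ = (mol/L)⁻²·hr⁻¹.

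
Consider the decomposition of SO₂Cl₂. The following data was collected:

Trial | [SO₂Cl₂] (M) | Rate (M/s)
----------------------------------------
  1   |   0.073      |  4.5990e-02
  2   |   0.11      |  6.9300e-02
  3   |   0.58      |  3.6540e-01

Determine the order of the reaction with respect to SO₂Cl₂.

first order (1)

Step 1: Compare trials to find order n where rate₂/rate₁ = ([SO₂Cl₂]₂/[SO₂Cl₂]₁)^n
Step 2: rate₂/rate₁ = 6.9300e-02/4.5990e-02 = 1.507
Step 3: [SO₂Cl₂]₂/[SO₂Cl₂]₁ = 0.11/0.073 = 1.507
Step 4: n = ln(1.507)/ln(1.507) = 1.00 ≈ 1
Step 5: The reaction is first order in SO₂Cl₂.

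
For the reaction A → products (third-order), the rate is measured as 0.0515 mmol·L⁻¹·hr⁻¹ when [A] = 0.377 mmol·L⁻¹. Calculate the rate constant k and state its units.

0.9611 (mmol·L⁻¹)⁻²·hr⁻¹

Step 1: rate = k[A]^3, so k = rate / [A]^3.
Step 2: k = 0.0515 / (0.377)^3 = 0.0515 / 0.05358.
Step 3: k = 0.9611 (mmol·L⁻¹)⁻²·hr⁻¹.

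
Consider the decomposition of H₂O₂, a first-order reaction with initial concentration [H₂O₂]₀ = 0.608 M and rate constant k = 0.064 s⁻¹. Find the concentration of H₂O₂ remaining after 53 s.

0.02045 M

Step 1: For a first-order reaction: [H₂O₂] = [H₂O₂]₀ × e^(-kt)
Step 2: [H₂O₂] = 0.608 × e^(-0.064 × 53)
Step 3: [H₂O₂] = 0.608 × e^(-3.392)
Step 4: [H₂O₂] = 0.608 × 0.0336413 = 0.02045 M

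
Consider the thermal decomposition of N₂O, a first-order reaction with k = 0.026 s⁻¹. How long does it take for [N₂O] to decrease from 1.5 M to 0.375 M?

53.32 s

Step 1: For first-order: t = ln([N₂O]₀/[N₂O])/k
Step 2: t = ln(1.5/0.375)/0.026
Step 3: t = ln(4)/0.026
Step 4: t = 1.386/0.026 = 53.32 s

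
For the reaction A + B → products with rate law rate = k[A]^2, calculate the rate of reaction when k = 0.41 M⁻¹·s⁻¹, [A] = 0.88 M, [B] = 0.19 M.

0.3175 M/s

Step 1: The rate law is rate = k[A]^2
Step 2: Note that the rate does not depend on [B] (zero order in B).
Step 3: rate = 0.41 × (0.88)^2 = 0.317504 M/s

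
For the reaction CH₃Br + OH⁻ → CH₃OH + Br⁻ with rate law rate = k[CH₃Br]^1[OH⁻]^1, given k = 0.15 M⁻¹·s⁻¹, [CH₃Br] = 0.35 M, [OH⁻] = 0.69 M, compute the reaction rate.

0.03622 M/s

Step 1: The rate law is rate = k[CH₃Br]^1[OH⁻]^1
Step 2: Substitute: rate = 0.15 × (0.35)^1 × (0.69)^1
Step 3: rate = 0.15 × 0.35 × 0.69 = 0.036225 M/s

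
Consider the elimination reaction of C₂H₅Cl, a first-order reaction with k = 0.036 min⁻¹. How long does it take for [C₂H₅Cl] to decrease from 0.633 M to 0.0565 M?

67.12 min

Step 1: For first-order: t = ln([C₂H₅Cl]₀/[C₂H₅Cl])/k
Step 2: t = ln(0.633/0.0565)/0.036
Step 3: t = ln(11.2)/0.036
Step 4: t = 2.416/0.036 = 67.12 min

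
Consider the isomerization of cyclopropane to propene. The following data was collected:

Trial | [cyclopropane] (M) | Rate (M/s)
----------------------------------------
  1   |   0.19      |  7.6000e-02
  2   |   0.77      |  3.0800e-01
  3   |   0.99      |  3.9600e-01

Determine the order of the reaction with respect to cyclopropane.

first order (1)

Step 1: Compare trials to find order n where rate₂/rate₁ = ([cyclopropane]₂/[cyclopropane]₁)^n
Step 2: rate₂/rate₁ = 3.0800e-01/7.6000e-02 = 4.053
Step 3: [cyclopropane]₂/[cyclopropane]₁ = 0.77/0.19 = 4.053
Step 4: n = ln(4.053)/ln(4.053) = 1.00 ≈ 1
Step 5: The reaction is first order in cyclopropane.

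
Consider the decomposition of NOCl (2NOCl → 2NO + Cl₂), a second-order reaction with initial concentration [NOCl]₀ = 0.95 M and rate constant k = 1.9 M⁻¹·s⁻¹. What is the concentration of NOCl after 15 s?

0.03384 M

Step 1: For a second-order reaction: 1/[NOCl] = 1/[NOCl]₀ + kt
Step 2: 1/[NOCl] = 1/0.95 + 1.9 × 15
Step 3: 1/[NOCl] = 1.053 + 28.5 = 29.55
Step 4: [NOCl] = 1/29.55 = 0.03384 M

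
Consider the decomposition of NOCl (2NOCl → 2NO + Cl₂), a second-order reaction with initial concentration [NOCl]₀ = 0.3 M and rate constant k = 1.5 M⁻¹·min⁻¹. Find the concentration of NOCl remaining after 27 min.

0.02281 M

Step 1: For a second-order reaction: 1/[NOCl] = 1/[NOCl]₀ + kt
Step 2: 1/[NOCl] = 1/0.3 + 1.5 × 27
Step 3: 1/[NOCl] = 3.333 + 40.5 = 43.83
Step 4: [NOCl] = 1/43.83 = 0.02281 M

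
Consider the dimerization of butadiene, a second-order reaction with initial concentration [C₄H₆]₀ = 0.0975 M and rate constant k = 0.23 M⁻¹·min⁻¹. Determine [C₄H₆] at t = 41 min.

0.0508 M

Step 1: For a second-order reaction: 1/[C₄H₆] = 1/[C₄H₆]₀ + kt
Step 2: 1/[C₄H₆] = 1/0.0975 + 0.23 × 41
Step 3: 1/[C₄H₆] = 10.26 + 9.43 = 19.69
Step 4: [C₄H₆] = 1/19.69 = 0.0508 M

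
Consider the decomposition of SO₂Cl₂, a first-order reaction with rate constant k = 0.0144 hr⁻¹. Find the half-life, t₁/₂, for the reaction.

48.14 hr

Step 1: For a first-order reaction, t₁/₂ = ln(2)/k
Step 2: t₁/₂ = ln(2)/0.0144
Step 3: t₁/₂ = 0.6931/0.0144 = 48.14 hr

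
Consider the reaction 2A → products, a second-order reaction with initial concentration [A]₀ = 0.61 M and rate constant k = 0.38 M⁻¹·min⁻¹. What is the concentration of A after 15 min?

0.1363 M

Step 1: For a second-order reaction: 1/[A] = 1/[A]₀ + kt
Step 2: 1/[A] = 1/0.61 + 0.38 × 15
Step 3: 1/[A] = 1.639 + 5.7 = 7.339
Step 4: [A] = 1/7.339 = 0.1363 M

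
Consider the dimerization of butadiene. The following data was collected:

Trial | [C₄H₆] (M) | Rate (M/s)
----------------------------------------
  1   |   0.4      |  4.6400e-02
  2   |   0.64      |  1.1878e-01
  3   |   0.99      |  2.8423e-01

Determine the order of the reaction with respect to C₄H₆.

second order (2)

Step 1: Compare trials to find order n where rate₂/rate₁ = ([C₄H₆]₂/[C₄H₆]₁)^n
Step 2: rate₂/rate₁ = 1.1878e-01/4.6400e-02 = 2.56
Step 3: [C₄H₆]₂/[C₄H₆]₁ = 0.64/0.4 = 1.6
Step 4: n = ln(2.56)/ln(1.6) = 2.00 ≈ 2
Step 5: The reaction is second order in C₄H₆.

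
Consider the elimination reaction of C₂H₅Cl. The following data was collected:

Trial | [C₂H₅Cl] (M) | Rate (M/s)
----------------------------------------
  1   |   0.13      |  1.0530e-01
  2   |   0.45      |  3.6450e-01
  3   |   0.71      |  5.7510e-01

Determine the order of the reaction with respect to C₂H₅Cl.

first order (1)

Step 1: Compare trials to find order n where rate₂/rate₁ = ([C₂H₅Cl]₂/[C₂H₅Cl]₁)^n
Step 2: rate₂/rate₁ = 3.6450e-01/1.0530e-01 = 3.462
Step 3: [C₂H₅Cl]₂/[C₂H₅Cl]₁ = 0.45/0.13 = 3.462
Step 4: n = ln(3.462)/ln(3.462) = 1.00 ≈ 1
Step 5: The reaction is first order in C₂H₅Cl.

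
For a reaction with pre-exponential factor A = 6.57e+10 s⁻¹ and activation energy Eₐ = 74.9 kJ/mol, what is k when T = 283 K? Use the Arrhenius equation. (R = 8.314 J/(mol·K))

9.83e-04 s⁻¹

Step 1: Use the Arrhenius equation: k = A × exp(-Eₐ/RT)
Step 2: Convert Eₐ to J/mol: 74.9 kJ/mol = 74900 J/mol
Step 3: Calculate the exponent: -Eₐ/(RT) = -74900/(8.314 × 283) = -31.83357
Step 4: k = 6.57e+10 × exp(-31.83357)
Step 5: k = 6.57e+10 × 1.49574e-14 = 9.8270e-04 s⁻¹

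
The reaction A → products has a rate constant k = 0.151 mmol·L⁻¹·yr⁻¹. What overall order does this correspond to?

zeroth order (0)

Step 1: The units of k for an nth-order reaction are (concentration)^(1-n)·(time)⁻¹.
Step 2: Here k has units mmol·L⁻¹·yr⁻¹, so the concentration exponent is 1.
Step 3: 1 - n = 1 ⇒ n = 0. The reaction is zeroth order.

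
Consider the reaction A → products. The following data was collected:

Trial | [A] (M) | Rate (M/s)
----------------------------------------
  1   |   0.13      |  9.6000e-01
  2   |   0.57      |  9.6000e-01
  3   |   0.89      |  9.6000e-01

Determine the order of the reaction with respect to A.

zeroth order (0)

Step 1: Compare trials - when concentration changes, rate stays constant.
Step 2: rate₂/rate₁ = 9.6000e-01/9.6000e-01 = 1
Step 3: [A]₂/[A]₁ = 0.57/0.13 = 4.385
Step 4: Since rate ratio ≈ (conc ratio)^0, the reaction is zeroth order.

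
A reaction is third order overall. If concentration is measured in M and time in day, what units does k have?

M⁻²·day⁻¹

Step 1: For overall order n, rate = k × (concentration)^n.
Step 2: Rate has units M·day⁻¹; concentration term has units M^3.
Step 3: k = rate / (concentration)^n, so units of k = M^(1-3)·day⁻¹ = M⁻²·day⁻¹.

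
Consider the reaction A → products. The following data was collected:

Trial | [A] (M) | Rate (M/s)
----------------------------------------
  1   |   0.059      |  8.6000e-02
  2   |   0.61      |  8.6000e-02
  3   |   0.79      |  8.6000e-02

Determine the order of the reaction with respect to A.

zeroth order (0)

Step 1: Compare trials - when concentration changes, rate stays constant.
Step 2: rate₂/rate₁ = 8.6000e-02/8.6000e-02 = 1
Step 3: [A]₂/[A]₁ = 0.61/0.059 = 10.34
Step 4: Since rate ratio ≈ (conc ratio)^0, the reaction is zeroth order.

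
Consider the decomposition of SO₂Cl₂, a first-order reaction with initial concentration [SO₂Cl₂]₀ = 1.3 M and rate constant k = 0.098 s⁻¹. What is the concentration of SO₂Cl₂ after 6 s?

0.7221 M

Step 1: For a first-order reaction: [SO₂Cl₂] = [SO₂Cl₂]₀ × e^(-kt)
Step 2: [SO₂Cl₂] = 1.3 × e^(-0.098 × 6)
Step 3: [SO₂Cl₂] = 1.3 × e^(-0.588)
Step 4: [SO₂Cl₂] = 1.3 × 0.555437 = 0.7221 M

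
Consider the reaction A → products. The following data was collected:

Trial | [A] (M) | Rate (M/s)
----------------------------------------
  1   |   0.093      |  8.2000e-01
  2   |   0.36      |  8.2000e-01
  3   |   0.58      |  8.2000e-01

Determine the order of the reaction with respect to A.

zeroth order (0)

Step 1: Compare trials - when concentration changes, rate stays constant.
Step 2: rate₂/rate₁ = 8.2000e-01/8.2000e-01 = 1
Step 3: [A]₂/[A]₁ = 0.36/0.093 = 3.871
Step 4: Since rate ratio ≈ (conc ratio)^0, the reaction is zeroth order.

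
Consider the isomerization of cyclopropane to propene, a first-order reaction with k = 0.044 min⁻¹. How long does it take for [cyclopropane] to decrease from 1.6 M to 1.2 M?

6.538 min

Step 1: For first-order: t = ln([cyclopropane]₀/[cyclopropane])/k
Step 2: t = ln(1.6/1.2)/0.044
Step 3: t = ln(1.333)/0.044
Step 4: t = 0.2877/0.044 = 6.538 min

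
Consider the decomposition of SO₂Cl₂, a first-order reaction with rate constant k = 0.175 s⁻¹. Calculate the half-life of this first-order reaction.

3.961 s

Step 1: For a first-order reaction, t₁/₂ = ln(2)/k
Step 2: t₁/₂ = ln(2)/0.175
Step 3: t₁/₂ = 0.6931/0.175 = 3.961 s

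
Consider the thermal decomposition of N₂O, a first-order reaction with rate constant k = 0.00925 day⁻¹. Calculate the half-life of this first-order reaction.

74.93 day

Step 1: For a first-order reaction, t₁/₂ = ln(2)/k
Step 2: t₁/₂ = ln(2)/0.00925
Step 3: t₁/₂ = 0.6931/0.00925 = 74.93 day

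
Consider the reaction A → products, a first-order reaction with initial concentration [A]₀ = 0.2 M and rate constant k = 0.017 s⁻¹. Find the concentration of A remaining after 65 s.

0.06624 M

Step 1: For a first-order reaction: [A] = [A]₀ × e^(-kt)
Step 2: [A] = 0.2 × e^(-0.017 × 65)
Step 3: [A] = 0.2 × e^(-1.105)
Step 4: [A] = 0.2 × 0.331211 = 0.06624 M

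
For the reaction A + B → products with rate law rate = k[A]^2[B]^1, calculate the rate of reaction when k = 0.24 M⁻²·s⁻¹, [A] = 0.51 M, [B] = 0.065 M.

0.004058 M/s

Step 1: The rate law is rate = k[A]^2[B]^1
Step 2: Substitute: rate = 0.24 × (0.51)^2 × (0.065)^1
Step 3: rate = 0.24 × 0.2601 × 0.065 = 0.00405756 M/s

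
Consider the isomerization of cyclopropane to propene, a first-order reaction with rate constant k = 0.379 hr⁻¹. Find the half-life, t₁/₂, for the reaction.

1.829 hr

Step 1: For a first-order reaction, t₁/₂ = ln(2)/k
Step 2: t₁/₂ = ln(2)/0.379
Step 3: t₁/₂ = 0.6931/0.379 = 1.829 hr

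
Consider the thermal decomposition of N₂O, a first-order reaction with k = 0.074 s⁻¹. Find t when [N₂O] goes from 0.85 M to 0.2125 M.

18.73 s

Step 1: For first-order: t = ln([N₂O]₀/[N₂O])/k
Step 2: t = ln(0.85/0.2125)/0.074
Step 3: t = ln(4)/0.074
Step 4: t = 1.386/0.074 = 18.73 s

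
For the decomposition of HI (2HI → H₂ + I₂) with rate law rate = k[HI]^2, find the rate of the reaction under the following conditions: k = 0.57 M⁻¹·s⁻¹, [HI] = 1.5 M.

1.282 M/s

Step 1: Identify the rate law: rate = k[HI]^2
Step 2: Substitute values: rate = 0.57 × (1.5)^2
Step 3: Calculate: rate = 0.57 × 2.25 = 1.2825 M/s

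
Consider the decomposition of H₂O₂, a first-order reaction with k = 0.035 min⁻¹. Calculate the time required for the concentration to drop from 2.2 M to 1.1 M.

19.8 min

Step 1: For first-order: t = ln([H₂O₂]₀/[H₂O₂])/k
Step 2: t = ln(2.2/1.1)/0.035
Step 3: t = ln(2)/0.035
Step 4: t = 0.6931/0.035 = 19.8 min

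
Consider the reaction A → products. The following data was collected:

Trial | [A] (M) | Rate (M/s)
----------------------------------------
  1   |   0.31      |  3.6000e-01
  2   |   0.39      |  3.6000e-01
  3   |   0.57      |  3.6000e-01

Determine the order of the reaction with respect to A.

zeroth order (0)

Step 1: Compare trials - when concentration changes, rate stays constant.
Step 2: rate₂/rate₁ = 3.6000e-01/3.6000e-01 = 1
Step 3: [A]₂/[A]₁ = 0.39/0.31 = 1.258
Step 4: Since rate ratio ≈ (conc ratio)^0, the reaction is zeroth order.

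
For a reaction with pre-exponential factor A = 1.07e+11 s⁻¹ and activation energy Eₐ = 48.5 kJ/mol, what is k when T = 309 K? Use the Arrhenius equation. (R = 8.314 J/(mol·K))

6.77e+02 s⁻¹

Step 1: Use the Arrhenius equation: k = A × exp(-Eₐ/RT)
Step 2: Convert Eₐ to J/mol: 48.5 kJ/mol = 48500 J/mol
Step 3: Calculate the exponent: -Eₐ/(RT) = -48500/(8.314 × 309) = -18.87875
Step 4: k = 1.07e+11 × exp(-18.87875)
Step 5: k = 1.07e+11 × 6.32504e-09 = 6.7678e+02 s⁻¹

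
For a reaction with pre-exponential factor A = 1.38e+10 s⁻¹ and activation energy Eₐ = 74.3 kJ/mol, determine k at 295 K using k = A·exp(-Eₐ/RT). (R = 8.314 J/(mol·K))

9.62e-04 s⁻¹

Step 1: Use the Arrhenius equation: k = A × exp(-Eₐ/RT)
Step 2: Convert Eₐ to J/mol: 74.3 kJ/mol = 74300 J/mol
Step 3: Calculate the exponent: -Eₐ/(RT) = -74300/(8.314 × 295) = -30.29401
Step 4: k = 1.38e+10 × exp(-30.29401)
Step 5: k = 1.38e+10 × 6.97395e-14 = 9.6241e-04 s⁻¹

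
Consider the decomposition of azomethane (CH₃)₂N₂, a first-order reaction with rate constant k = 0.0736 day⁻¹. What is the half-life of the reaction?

9.418 day

Step 1: For a first-order reaction, t₁/₂ = ln(2)/k
Step 2: t₁/₂ = ln(2)/0.0736
Step 3: t₁/₂ = 0.6931/0.0736 = 9.418 day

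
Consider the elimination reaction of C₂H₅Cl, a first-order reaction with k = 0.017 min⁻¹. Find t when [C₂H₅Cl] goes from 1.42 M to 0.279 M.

95.72 min

Step 1: For first-order: t = ln([C₂H₅Cl]₀/[C₂H₅Cl])/k
Step 2: t = ln(1.42/0.279)/0.017
Step 3: t = ln(5.09)/0.017
Step 4: t = 1.627/0.017 = 95.72 min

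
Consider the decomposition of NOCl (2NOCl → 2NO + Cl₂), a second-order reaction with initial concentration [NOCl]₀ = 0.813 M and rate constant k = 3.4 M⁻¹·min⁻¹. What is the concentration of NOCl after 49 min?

0.005958 M

Step 1: For a second-order reaction: 1/[NOCl] = 1/[NOCl]₀ + kt
Step 2: 1/[NOCl] = 1/0.813 + 3.4 × 49
Step 3: 1/[NOCl] = 1.23 + 166.6 = 167.8
Step 4: [NOCl] = 1/167.8 = 0.005958 M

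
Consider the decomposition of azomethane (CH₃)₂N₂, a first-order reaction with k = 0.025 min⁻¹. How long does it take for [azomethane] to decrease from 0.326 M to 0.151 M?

30.78 min

Step 1: For first-order: t = ln([azomethane]₀/[azomethane])/k
Step 2: t = ln(0.326/0.151)/0.025
Step 3: t = ln(2.159)/0.025
Step 4: t = 0.7696/0.025 = 30.78 min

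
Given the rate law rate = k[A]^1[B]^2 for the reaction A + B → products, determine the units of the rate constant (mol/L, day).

(mol/L)⁻²·day⁻¹

Step 1: Overall order = 1 + 2 = 3.
Step 2: rate has units mol/L·day⁻¹; [A]^1[B]^2 has units (mol/L)^3.
Step 3: k = rate/([A]^1[B]^2), so units of k = (mol/L)^(1-3)·day⁻¹ = (mol/L)⁻²·day⁻¹.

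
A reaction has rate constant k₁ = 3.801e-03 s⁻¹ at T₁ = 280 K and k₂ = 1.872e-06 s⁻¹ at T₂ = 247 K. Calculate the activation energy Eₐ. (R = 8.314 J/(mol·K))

132.7 kJ/mol

Step 1: Use the two-temperature Arrhenius form: ln(k₂/k₁) = -Eₐ/R × (1/T₂ - 1/T₁)
Step 2: ln(k₂/k₁) = ln(1.872e-06/3.801e-03) = ln(0.000492502) = -7.61601
Step 3: 1/T₂ - 1/T₁ = 1/247 - 1/280 = 4.771544e-04 K⁻¹
Step 4: Eₐ = -R × ln(k₂/k₁) / (1/T₂ - 1/T₁) = -8.314 × -7.61601 / 4.771544e-04
Step 5: Eₐ = 1.3270e+05 J/mol = 132.7 kJ/mol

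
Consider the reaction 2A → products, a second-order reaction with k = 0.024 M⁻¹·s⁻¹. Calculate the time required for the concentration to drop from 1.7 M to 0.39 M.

82.33 s

Step 1: For second-order: t = (1/[A] - 1/[A]₀)/k
Step 2: t = (1/0.39 - 1/1.7)/0.024
Step 3: t = (2.564 - 0.5882)/0.024
Step 4: t = 1.976/0.024 = 82.33 s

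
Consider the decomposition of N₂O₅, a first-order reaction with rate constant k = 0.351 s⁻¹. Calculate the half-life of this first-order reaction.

1.975 s

Step 1: For a first-order reaction, t₁/₂ = ln(2)/k
Step 2: t₁/₂ = ln(2)/0.351
Step 3: t₁/₂ = 0.6931/0.351 = 1.975 s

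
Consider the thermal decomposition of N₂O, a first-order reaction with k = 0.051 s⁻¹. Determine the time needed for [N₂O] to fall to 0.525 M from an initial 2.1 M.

27.18 s

Step 1: For first-order: t = ln([N₂O]₀/[N₂O])/k
Step 2: t = ln(2.1/0.525)/0.051
Step 3: t = ln(4)/0.051
Step 4: t = 1.386/0.051 = 27.18 s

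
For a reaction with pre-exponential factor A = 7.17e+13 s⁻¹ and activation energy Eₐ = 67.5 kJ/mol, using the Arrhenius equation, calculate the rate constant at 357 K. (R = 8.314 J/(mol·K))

9.52e+03 s⁻¹

Step 1: Use the Arrhenius equation: k = A × exp(-Eₐ/RT)
Step 2: Convert Eₐ to J/mol: 67.5 kJ/mol = 67500 J/mol
Step 3: Calculate the exponent: -Eₐ/(RT) = -67500/(8.314 × 357) = -22.74184
Step 4: k = 7.17e+13 × exp(-22.74184)
Step 5: k = 7.17e+13 × 1.32845e-10 = 9.5250e+03 s⁻¹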